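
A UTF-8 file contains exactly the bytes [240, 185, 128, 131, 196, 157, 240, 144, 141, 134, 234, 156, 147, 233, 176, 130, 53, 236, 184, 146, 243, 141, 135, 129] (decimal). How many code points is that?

Byte at offset 0: 0xF0 = 11110000 → 4-byte char (#1). Advance 4.
Byte at offset 4: 0xC4 = 11000100 → 2-byte char (#2). Advance 2.
Byte at offset 6: 0xF0 = 11110000 → 4-byte char (#3). Advance 4.
Byte at offset 10: 0xEA = 11101010 → 3-byte char (#4). Advance 3.
Byte at offset 13: 0xE9 = 11101001 → 3-byte char (#5). Advance 3.
Byte at offset 16: 0x35 = 00110101 → 1-byte char (#6). Advance 1.
Byte at offset 17: 0xEC = 11101100 → 3-byte char (#7). Advance 3.
Byte at offset 20: 0xF3 = 11110011 → 4-byte char (#8). Advance 4.
Reached end at offset 24 after 8 code points.

8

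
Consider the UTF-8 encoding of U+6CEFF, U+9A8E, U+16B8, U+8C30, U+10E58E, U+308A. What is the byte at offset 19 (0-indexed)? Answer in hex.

0x8A

U+6CEFF → 4-byte form F1 AC BB BF at offsets 0–3.
U+9A8E → 3-byte form E9 AA 8E at offsets 4–6.
U+16B8 → 3-byte form E1 9A B8 at offsets 7–9.
U+8C30 → 3-byte form E8 B0 B0 at offsets 10–12.
U+10E58E → 4-byte form F4 8E 96 8E at offsets 13–16.
U+308A → 3-byte form E3 82 8A at offsets 17–19.
Offset 19 falls in char 6's range; it's byte 3 of E3 82 8A = 0x8A.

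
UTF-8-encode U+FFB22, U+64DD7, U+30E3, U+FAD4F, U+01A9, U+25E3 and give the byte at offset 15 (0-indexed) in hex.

0xC6

U+FFB22 → 4-byte form F3 BF AC A2 at offsets 0–3.
U+64DD7 → 4-byte form F1 A4 B7 97 at offsets 4–7.
U+30E3 → 3-byte form E3 83 A3 at offsets 8–10.
U+FAD4F → 4-byte form F3 BA B5 8F at offsets 11–14.
U+01A9 → 2-byte form C6 A9 at offsets 15–16.
Offset 15 falls in char 5's range; it's byte 1 of C6 A9 = 0xC6.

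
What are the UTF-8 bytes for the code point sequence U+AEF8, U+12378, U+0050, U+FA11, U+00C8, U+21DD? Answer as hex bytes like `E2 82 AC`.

EA BB B8 F0 92 8D B8 50 EF A8 91 C3 88 E2 87 9D

U+AEF8: 3-byte form → EA BB B8.
U+12378: 4-byte form → F0 92 8D B8.
U+0050: 1-byte form → 50.
U+FA11: 3-byte form → EF A8 91.
U+00C8: 2-byte form → C3 88.
U+21DD: 3-byte form → E2 87 9D.
Concatenated (16 bytes): EA BB B8 F0 92 8D B8 50 EF A8 91 C3 88 E2 87 9D.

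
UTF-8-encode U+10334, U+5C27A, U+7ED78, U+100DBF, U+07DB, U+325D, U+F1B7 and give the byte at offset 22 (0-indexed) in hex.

U+10334 → 4-byte form F0 90 8C B4 at offsets 0–3.
U+5C27A → 4-byte form F1 9C 89 BA at offsets 4–7.
U+7ED78 → 4-byte form F1 BE B5 B8 at offsets 8–11.
U+100DBF → 4-byte form F4 80 B6 BF at offsets 12–15.
U+07DB → 2-byte form DF 9B at offsets 16–17.
U+325D → 3-byte form E3 89 9D at offsets 18–20.
U+F1B7 → 3-byte form EF 86 B7 at offsets 21–23.
Offset 22 falls in char 7's range; it's byte 2 of EF 86 B7 = 0x86.

0x86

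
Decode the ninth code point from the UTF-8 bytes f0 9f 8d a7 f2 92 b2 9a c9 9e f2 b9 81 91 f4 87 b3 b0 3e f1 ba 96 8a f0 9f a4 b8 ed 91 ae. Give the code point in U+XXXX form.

U+D46E

Offset 0: leading byte 0xF0 = 11110000 → 4-byte char #1 = F0 9F 8D A7.
Offset 4: leading byte 0xF2 = 11110010 → 4-byte char #2 = F2 92 B2 9A.
Offset 8: leading byte 0xC9 = 11001001 → 2-byte char #3 = C9 9E.
Offset 10: leading byte 0xF2 = 11110010 → 4-byte char #4 = F2 B9 81 91.
Offset 14: leading byte 0xF4 = 11110100 → 4-byte char #5 = F4 87 B3 B0.
Offset 18: leading byte 0x3E = 00111110 → 1-byte char #6 = 3E.
Offset 19: leading byte 0xF1 = 11110001 → 4-byte char #7 = F1 BA 96 8A.
Offset 23: leading byte 0xF0 = 11110000 → 4-byte char #8 = F0 9F A4 B8.
Offset 27: leading byte 0xED = 11101101 → 3-byte char #9 = ED 91 AE.
Leading byte 0xED = 11101101 matches 1110xxxx → 3-byte sequence.
Byte 1: 0xED = 11101101, payload 1101 (4 bits).
Byte 2: 0x91 = 10010001 (10xxxxxx ✓), payload 010001.
Byte 3: 0xAE = 10101110 (10xxxxxx ✓), payload 101110.
Concatenate: 1101010001101110 = 0xD46E (16 bits → U+D46E).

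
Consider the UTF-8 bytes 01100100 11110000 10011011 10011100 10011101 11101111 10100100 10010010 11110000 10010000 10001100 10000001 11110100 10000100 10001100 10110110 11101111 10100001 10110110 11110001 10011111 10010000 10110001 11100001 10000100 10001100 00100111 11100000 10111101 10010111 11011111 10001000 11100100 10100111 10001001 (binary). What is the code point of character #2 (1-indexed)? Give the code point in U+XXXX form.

Offset 0: leading byte 0x64 = 01100100 → 1-byte char #1 = 64.
Offset 1: leading byte 0xF0 = 11110000 → 4-byte char #2 = F0 9B 9C 9D.
Leading byte 0xF0 = 11110000 matches 11110xxx → 4-byte sequence.
Byte 1: 0xF0 = 11110000, payload 000 (3 bits).
Byte 2: 0x9B = 10011011 (10xxxxxx ✓), payload 011011.
Byte 3: 0x9C = 10011100 (10xxxxxx ✓), payload 011100.
Byte 4: 0x9D = 10011101 (10xxxxxx ✓), payload 011101.
Concatenate: 000011011011100011101 = 0x1B71D (21 bits → U+1B71D).

U+1B71D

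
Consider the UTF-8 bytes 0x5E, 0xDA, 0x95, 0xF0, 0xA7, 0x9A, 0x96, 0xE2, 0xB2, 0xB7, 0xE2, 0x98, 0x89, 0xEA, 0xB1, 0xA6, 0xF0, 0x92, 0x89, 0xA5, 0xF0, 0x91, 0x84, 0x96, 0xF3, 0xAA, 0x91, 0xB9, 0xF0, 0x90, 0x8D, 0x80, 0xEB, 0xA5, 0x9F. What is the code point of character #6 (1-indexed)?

Offset 0: leading byte 0x5E = 01011110 → 1-byte char #1 = 5E.
Offset 1: leading byte 0xDA = 11011010 → 2-byte char #2 = DA 95.
Offset 3: leading byte 0xF0 = 11110000 → 4-byte char #3 = F0 A7 9A 96.
Offset 7: leading byte 0xE2 = 11100010 → 3-byte char #4 = E2 B2 B7.
Offset 10: leading byte 0xE2 = 11100010 → 3-byte char #5 = E2 98 89.
Offset 13: leading byte 0xEA = 11101010 → 3-byte char #6 = EA B1 A6.
Leading byte 0xEA = 11101010 matches 1110xxxx → 3-byte sequence.
Byte 1: 0xEA = 11101010, payload 1010 (4 bits).
Byte 2: 0xB1 = 10110001 (10xxxxxx ✓), payload 110001.
Byte 3: 0xA6 = 10100110 (10xxxxxx ✓), payload 100110.
Concatenate: 1010110001100110 = 0xAC66 (16 bits → U+AC66).

U+AC66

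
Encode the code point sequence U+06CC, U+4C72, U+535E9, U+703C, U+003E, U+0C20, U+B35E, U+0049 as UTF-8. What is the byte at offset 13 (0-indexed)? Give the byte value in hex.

U+06CC → 2-byte form DB 8C at offsets 0–1.
U+4C72 → 3-byte form E4 B1 B2 at offsets 2–4.
U+535E9 → 4-byte form F1 93 97 A9 at offsets 5–8.
U+703C → 3-byte form E7 80 BC at offsets 9–11.
U+003E → 1-byte form 3E at offsets 12–12.
U+0C20 → 3-byte form E0 B0 A0 at offsets 13–15.
Offset 13 falls in char 6's range; it's byte 1 of E0 B0 A0 = 0xE0.

0xE0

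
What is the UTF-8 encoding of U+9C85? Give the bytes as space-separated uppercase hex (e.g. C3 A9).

E9 B2 85

U+9C85 = 0x9C85 = 40069 decimal. In range U+0800–U+FFFF → 3-byte form: 1110xxxx 10xxxxxx 10xxxxxx.
Binary (16 bits): 1001110010000101.
Split 4+6+6: 1001 | 110010 | 000101.
Byte 1: 11101001 = 0xE9.
Byte 2: 10110010 = 0xB2.
Byte 3: 10000101 = 0x85.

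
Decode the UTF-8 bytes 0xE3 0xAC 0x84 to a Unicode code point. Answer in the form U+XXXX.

Leading byte 0xE3 = 11100011 matches 1110xxxx → 3-byte sequence.
Byte 1: 0xE3 = 11100011, payload 0011 (4 bits).
Byte 2: 0xAC = 10101100 (10xxxxxx ✓), payload 101100.
Byte 3: 0x84 = 10000100 (10xxxxxx ✓), payload 000100.
Concatenate: 0011101100000100 = 0x3B04 (16 bits → U+3B04).

U+3B04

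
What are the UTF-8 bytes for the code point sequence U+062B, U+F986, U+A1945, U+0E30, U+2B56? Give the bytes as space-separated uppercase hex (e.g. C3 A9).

D8 AB EF A6 86 F2 A1 A5 85 E0 B8 B0 E2 AD 96

U+062B: 2-byte form → D8 AB.
U+F986: 3-byte form → EF A6 86.
U+A1945: 4-byte form → F2 A1 A5 85.
U+0E30: 3-byte form → E0 B8 B0.
U+2B56: 3-byte form → E2 AD 96.
Concatenated (15 bytes): D8 AB EF A6 86 F2 A1 A5 85 E0 B8 B0 E2 AD 96.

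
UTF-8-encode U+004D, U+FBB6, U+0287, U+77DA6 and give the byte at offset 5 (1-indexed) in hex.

0xCA

1-indexed offset 5 is 0-indexed offset 4.
U+004D → 1-byte form 4D at offsets 0–0.
U+FBB6 → 3-byte form EF AE B6 at offsets 1–3.
U+0287 → 2-byte form CA 87 at offsets 4–5.
Offset 4 falls in char 3's range; it's byte 1 of CA 87 = 0xCA.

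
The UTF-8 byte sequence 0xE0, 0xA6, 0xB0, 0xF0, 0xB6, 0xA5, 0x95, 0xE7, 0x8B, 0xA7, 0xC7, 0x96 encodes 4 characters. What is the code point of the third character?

U+72E7

Offset 0: leading byte 0xE0 = 11100000 → 3-byte char #1 = E0 A6 B0.
Offset 3: leading byte 0xF0 = 11110000 → 4-byte char #2 = F0 B6 A5 95.
Offset 7: leading byte 0xE7 = 11100111 → 3-byte char #3 = E7 8B A7.
Leading byte 0xE7 = 11100111 matches 1110xxxx → 3-byte sequence.
Byte 1: 0xE7 = 11100111, payload 0111 (4 bits).
Byte 2: 0x8B = 10001011 (10xxxxxx ✓), payload 001011.
Byte 3: 0xA7 = 10100111 (10xxxxxx ✓), payload 100111.
Concatenate: 0111001011100111 = 0x72E7 (16 bits → U+72E7).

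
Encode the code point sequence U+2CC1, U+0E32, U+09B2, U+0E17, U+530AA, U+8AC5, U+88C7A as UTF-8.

E2 B3 81 E0 B8 B2 E0 A6 B2 E0 B8 97 F1 93 82 AA E8 AB 85 F2 88 B1 BA

U+2CC1: 3-byte form → E2 B3 81.
U+0E32: 3-byte form → E0 B8 B2.
U+09B2: 3-byte form → E0 A6 B2.
U+0E17: 3-byte form → E0 B8 97.
U+530AA: 4-byte form → F1 93 82 AA.
U+8AC5: 3-byte form → E8 AB 85.
U+88C7A: 4-byte form → F2 88 B1 BA.
Concatenated (23 bytes): E2 B3 81 E0 B8 B2 E0 A6 B2 E0 B8 97 F1 93 82 AA E8 AB 85 F2 88 B1 BA.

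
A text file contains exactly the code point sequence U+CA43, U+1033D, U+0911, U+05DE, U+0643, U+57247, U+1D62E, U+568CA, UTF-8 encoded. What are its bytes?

U+CA43: 3-byte form → EC A9 83.
U+1033D: 4-byte form → F0 90 8C BD.
U+0911: 3-byte form → E0 A4 91.
U+05DE: 2-byte form → D7 9E.
U+0643: 2-byte form → D9 83.
U+57247: 4-byte form → F1 97 89 87.
U+1D62E: 4-byte form → F0 9D 98 AE.
U+568CA: 4-byte form → F1 96 A3 8A.
Concatenated (26 bytes): EC A9 83 F0 90 8C BD E0 A4 91 D7 9E D9 83 F1 97 89 87 F0 9D 98 AE F1 96 A3 8A.

EC A9 83 F0 90 8C BD E0 A4 91 D7 9E D9 83 F1 97 89 87 F0 9D 98 AE F1 96 A3 8A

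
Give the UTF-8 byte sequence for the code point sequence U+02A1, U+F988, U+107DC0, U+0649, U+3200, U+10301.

U+02A1: 2-byte form → CA A1.
U+F988: 3-byte form → EF A6 88.
U+107DC0: 4-byte form → F4 87 B7 80.
U+0649: 2-byte form → D9 89.
U+3200: 3-byte form → E3 88 80.
U+10301: 4-byte form → F0 90 8C 81.
Concatenated (18 bytes): CA A1 EF A6 88 F4 87 B7 80 D9 89 E3 88 80 F0 90 8C 81.

CA A1 EF A6 88 F4 87 B7 80 D9 89 E3 88 80 F0 90 8C 81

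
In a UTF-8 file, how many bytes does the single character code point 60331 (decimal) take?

3

U+EBAB = 0xEBAB. UTF-8 uses 1 byte below 0x80, 2 below 0x800, 3 below 0x10000, 4 up to 0x10FFFF. 0xEBAB is in U+0800–U+FFFF → 3 bytes.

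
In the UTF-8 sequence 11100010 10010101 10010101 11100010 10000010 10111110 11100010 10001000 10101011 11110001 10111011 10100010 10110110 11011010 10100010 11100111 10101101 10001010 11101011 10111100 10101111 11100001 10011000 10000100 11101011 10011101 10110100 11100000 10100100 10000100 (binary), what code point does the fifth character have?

Offset 0: leading byte 0xE2 = 11100010 → 3-byte char #1 = E2 95 95.
Offset 3: leading byte 0xE2 = 11100010 → 3-byte char #2 = E2 82 BE.
Offset 6: leading byte 0xE2 = 11100010 → 3-byte char #3 = E2 88 AB.
Offset 9: leading byte 0xF1 = 11110001 → 4-byte char #4 = F1 BB A2 B6.
Offset 13: leading byte 0xDA = 11011010 → 2-byte char #5 = DA A2.
Leading byte 0xDA = 11011010 matches 110xxxxx → 2-byte sequence.
Byte 1: 0xDA = 11011010, payload 11010 (5 bits).
Byte 2: 0xA2 = 10100010 (10xxxxxx ✓), payload 100010.
Concatenate: 11010100010 = 0x6A2 (11 bits → U+06A2).

U+06A2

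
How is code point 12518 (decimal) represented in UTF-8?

E3 83 A6

U+30E6 = 0x30E6 = 12518 decimal. In range U+0800–U+FFFF → 3-byte form: 1110xxxx 10xxxxxx 10xxxxxx.
Binary (16 bits): 0011000011100110.
Split 4+6+6: 0011 | 000011 | 100110.
Byte 1: 11100011 = 0xE3.
Byte 2: 10000011 = 0x83.
Byte 3: 10100110 = 0xA6.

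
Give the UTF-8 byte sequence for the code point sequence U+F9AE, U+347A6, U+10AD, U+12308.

U+F9AE: 3-byte form → EF A6 AE.
U+347A6: 4-byte form → F0 B4 9E A6.
U+10AD: 3-byte form → E1 82 AD.
U+12308: 4-byte form → F0 92 8C 88.
Concatenated (14 bytes): EF A6 AE F0 B4 9E A6 E1 82 AD F0 92 8C 88.

EF A6 AE F0 B4 9E A6 E1 82 AD F0 92 8C 88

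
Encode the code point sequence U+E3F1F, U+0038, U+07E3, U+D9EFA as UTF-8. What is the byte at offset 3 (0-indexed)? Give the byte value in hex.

0x9F

U+E3F1F → 4-byte form F3 A3 BC 9F at offsets 0–3.
Offset 3 falls in char 1's range; it's byte 4 of F3 A3 BC 9F = 0x9F.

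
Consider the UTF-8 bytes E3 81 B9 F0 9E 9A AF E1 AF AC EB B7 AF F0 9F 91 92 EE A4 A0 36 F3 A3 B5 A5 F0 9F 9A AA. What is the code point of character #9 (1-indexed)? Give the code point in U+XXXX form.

U+1F6AA

Offset 0: leading byte 0xE3 = 11100011 → 3-byte char #1 = E3 81 B9.
Offset 3: leading byte 0xF0 = 11110000 → 4-byte char #2 = F0 9E 9A AF.
Offset 7: leading byte 0xE1 = 11100001 → 3-byte char #3 = E1 AF AC.
Offset 10: leading byte 0xEB = 11101011 → 3-byte char #4 = EB B7 AF.
Offset 13: leading byte 0xF0 = 11110000 → 4-byte char #5 = F0 9F 91 92.
Offset 17: leading byte 0xEE = 11101110 → 3-byte char #6 = EE A4 A0.
Offset 20: leading byte 0x36 = 00110110 → 1-byte char #7 = 36.
Offset 21: leading byte 0xF3 = 11110011 → 4-byte char #8 = F3 A3 B5 A5.
Offset 25: leading byte 0xF0 = 11110000 → 4-byte char #9 = F0 9F 9A AA.
Leading byte 0xF0 = 11110000 matches 11110xxx → 4-byte sequence.
Byte 1: 0xF0 = 11110000, payload 000 (3 bits).
Byte 2: 0x9F = 10011111 (10xxxxxx ✓), payload 011111.
Byte 3: 0x9A = 10011010 (10xxxxxx ✓), payload 011010.
Byte 4: 0xAA = 10101010 (10xxxxxx ✓), payload 101010.
Concatenate: 000011111011010101010 = 0x1F6AA (21 bits → U+1F6AA).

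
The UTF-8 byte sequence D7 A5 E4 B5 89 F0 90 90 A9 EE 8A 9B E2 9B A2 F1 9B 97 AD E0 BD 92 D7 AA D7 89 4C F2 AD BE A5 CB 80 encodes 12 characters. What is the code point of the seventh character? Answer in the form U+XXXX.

U+0F52

Offset 0: leading byte 0xD7 = 11010111 → 2-byte char #1 = D7 A5.
Offset 2: leading byte 0xE4 = 11100100 → 3-byte char #2 = E4 B5 89.
Offset 5: leading byte 0xF0 = 11110000 → 4-byte char #3 = F0 90 90 A9.
Offset 9: leading byte 0xEE = 11101110 → 3-byte char #4 = EE 8A 9B.
Offset 12: leading byte 0xE2 = 11100010 → 3-byte char #5 = E2 9B A2.
Offset 15: leading byte 0xF1 = 11110001 → 4-byte char #6 = F1 9B 97 AD.
Offset 19: leading byte 0xE0 = 11100000 → 3-byte char #7 = E0 BD 92.
Leading byte 0xE0 = 11100000 matches 1110xxxx → 3-byte sequence.
Byte 1: 0xE0 = 11100000, payload 0000 (4 bits).
Byte 2: 0xBD = 10111101 (10xxxxxx ✓), payload 111101.
Byte 3: 0x92 = 10010010 (10xxxxxx ✓), payload 010010.
Concatenate: 0000111101010010 = 0xF52 (16 bits → U+0F52).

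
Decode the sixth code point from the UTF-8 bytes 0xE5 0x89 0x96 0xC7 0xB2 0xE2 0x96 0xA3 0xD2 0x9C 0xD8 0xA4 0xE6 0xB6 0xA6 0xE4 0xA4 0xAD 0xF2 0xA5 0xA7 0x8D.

U+6DA6

Offset 0: leading byte 0xE5 = 11100101 → 3-byte char #1 = E5 89 96.
Offset 3: leading byte 0xC7 = 11000111 → 2-byte char #2 = C7 B2.
Offset 5: leading byte 0xE2 = 11100010 → 3-byte char #3 = E2 96 A3.
Offset 8: leading byte 0xD2 = 11010010 → 2-byte char #4 = D2 9C.
Offset 10: leading byte 0xD8 = 11011000 → 2-byte char #5 = D8 A4.
Offset 12: leading byte 0xE6 = 11100110 → 3-byte char #6 = E6 B6 A6.
Leading byte 0xE6 = 11100110 matches 1110xxxx → 3-byte sequence.
Byte 1: 0xE6 = 11100110, payload 0110 (4 bits).
Byte 2: 0xB6 = 10110110 (10xxxxxx ✓), payload 110110.
Byte 3: 0xA6 = 10100110 (10xxxxxx ✓), payload 100110.
Concatenate: 0110110110100110 = 0x6DA6 (16 bits → U+6DA6).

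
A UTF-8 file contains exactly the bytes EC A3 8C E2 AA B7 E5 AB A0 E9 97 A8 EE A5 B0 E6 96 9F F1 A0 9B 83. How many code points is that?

Byte at offset 0: 0xEC = 11101100 → 3-byte char (#1). Advance 3.
Byte at offset 3: 0xE2 = 11100010 → 3-byte char (#2). Advance 3.
Byte at offset 6: 0xE5 = 11100101 → 3-byte char (#3). Advance 3.
Byte at offset 9: 0xE9 = 11101001 → 3-byte char (#4). Advance 3.
Byte at offset 12: 0xEE = 11101110 → 3-byte char (#5). Advance 3.
Byte at offset 15: 0xE6 = 11100110 → 3-byte char (#6). Advance 3.
Byte at offset 18: 0xF1 = 11110001 → 4-byte char (#7). Advance 4.
Reached end at offset 22 after 7 code points.

7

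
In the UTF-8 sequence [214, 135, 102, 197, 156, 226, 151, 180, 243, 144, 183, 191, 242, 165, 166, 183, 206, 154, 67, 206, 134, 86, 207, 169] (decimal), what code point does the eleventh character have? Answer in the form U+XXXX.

Offset 0: leading byte 0xD6 = 11010110 → 2-byte char #1 = D6 87.
Offset 2: leading byte 0x66 = 01100110 → 1-byte char #2 = 66.
Offset 3: leading byte 0xC5 = 11000101 → 2-byte char #3 = C5 9C.
Offset 5: leading byte 0xE2 = 11100010 → 3-byte char #4 = E2 97 B4.
Offset 8: leading byte 0xF3 = 11110011 → 4-byte char #5 = F3 90 B7 BF.
Offset 12: leading byte 0xF2 = 11110010 → 4-byte char #6 = F2 A5 A6 B7.
Offset 16: leading byte 0xCE = 11001110 → 2-byte char #7 = CE 9A.
Offset 18: leading byte 0x43 = 01000011 → 1-byte char #8 = 43.
Offset 19: leading byte 0xCE = 11001110 → 2-byte char #9 = CE 86.
Offset 21: leading byte 0x56 = 01010110 → 1-byte char #10 = 56.
Offset 22: leading byte 0xCF = 11001111 → 2-byte char #11 = CF A9.
Leading byte 0xCF = 11001111 matches 110xxxxx → 2-byte sequence.
Byte 1: 0xCF = 11001111, payload 01111 (5 bits).
Byte 2: 0xA9 = 10101001 (10xxxxxx ✓), payload 101001.
Concatenate: 01111101001 = 0x3E9 (11 bits → U+03E9).

U+03E9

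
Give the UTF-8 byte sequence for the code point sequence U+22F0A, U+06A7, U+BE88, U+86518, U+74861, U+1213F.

U+22F0A: 4-byte form → F0 A2 BC 8A.
U+06A7: 2-byte form → DA A7.
U+BE88: 3-byte form → EB BA 88.
U+86518: 4-byte form → F2 86 94 98.
U+74861: 4-byte form → F1 B4 A1 A1.
U+1213F: 4-byte form → F0 92 84 BF.
Concatenated (21 bytes): F0 A2 BC 8A DA A7 EB BA 88 F2 86 94 98 F1 B4 A1 A1 F0 92 84 BF.

F0 A2 BC 8A DA A7 EB BA 88 F2 86 94 98 F1 B4 A1 A1 F0 92 84 BF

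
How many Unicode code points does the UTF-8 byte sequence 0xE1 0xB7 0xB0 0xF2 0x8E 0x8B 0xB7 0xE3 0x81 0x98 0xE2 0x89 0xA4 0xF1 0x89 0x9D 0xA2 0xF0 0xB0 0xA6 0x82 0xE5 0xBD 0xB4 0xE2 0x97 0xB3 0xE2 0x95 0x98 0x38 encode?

Byte at offset 0: 0xE1 = 11100001 → 3-byte char (#1). Advance 3.
Byte at offset 3: 0xF2 = 11110010 → 4-byte char (#2). Advance 4.
Byte at offset 7: 0xE3 = 11100011 → 3-byte char (#3). Advance 3.
Byte at offset 10: 0xE2 = 11100010 → 3-byte char (#4). Advance 3.
Byte at offset 13: 0xF1 = 11110001 → 4-byte char (#5). Advance 4.
Byte at offset 17: 0xF0 = 11110000 → 4-byte char (#6). Advance 4.
Byte at offset 21: 0xE5 = 11100101 → 3-byte char (#7). Advance 3.
Byte at offset 24: 0xE2 = 11100010 → 3-byte char (#8). Advance 3.
Byte at offset 27: 0xE2 = 11100010 → 3-byte char (#9). Advance 3.
Byte at offset 30: 0x38 = 00111000 → 1-byte char (#10). Advance 1.
Reached end at offset 31 after 10 code points.

10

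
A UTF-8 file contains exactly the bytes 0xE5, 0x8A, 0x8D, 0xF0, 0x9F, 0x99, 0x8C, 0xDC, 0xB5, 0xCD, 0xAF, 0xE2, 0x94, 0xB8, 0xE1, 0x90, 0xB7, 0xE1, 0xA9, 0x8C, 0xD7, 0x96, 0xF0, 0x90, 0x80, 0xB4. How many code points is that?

9

Byte at offset 0: 0xE5 = 11100101 → 3-byte char (#1). Advance 3.
Byte at offset 3: 0xF0 = 11110000 → 4-byte char (#2). Advance 4.
Byte at offset 7: 0xDC = 11011100 → 2-byte char (#3). Advance 2.
Byte at offset 9: 0xCD = 11001101 → 2-byte char (#4). Advance 2.
Byte at offset 11: 0xE2 = 11100010 → 3-byte char (#5). Advance 3.
Byte at offset 14: 0xE1 = 11100001 → 3-byte char (#6). Advance 3.
Byte at offset 17: 0xE1 = 11100001 → 3-byte char (#7). Advance 3.
Byte at offset 20: 0xD7 = 11010111 → 2-byte char (#8). Advance 2.
Byte at offset 22: 0xF0 = 11110000 → 4-byte char (#9). Advance 4.
Reached end at offset 26 after 9 code points.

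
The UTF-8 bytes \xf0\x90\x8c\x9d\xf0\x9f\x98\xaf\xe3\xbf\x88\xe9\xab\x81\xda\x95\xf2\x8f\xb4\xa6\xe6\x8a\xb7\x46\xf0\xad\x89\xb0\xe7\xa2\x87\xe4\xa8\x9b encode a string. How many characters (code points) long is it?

Byte at offset 0: 0xF0 = 11110000 → 4-byte char (#1). Advance 4.
Byte at offset 4: 0xF0 = 11110000 → 4-byte char (#2). Advance 4.
Byte at offset 8: 0xE3 = 11100011 → 3-byte char (#3). Advance 3.
Byte at offset 11: 0xE9 = 11101001 → 3-byte char (#4). Advance 3.
Byte at offset 14: 0xDA = 11011010 → 2-byte char (#5). Advance 2.
Byte at offset 16: 0xF2 = 11110010 → 4-byte char (#6). Advance 4.
Byte at offset 20: 0xE6 = 11100110 → 3-byte char (#7). Advance 3.
Byte at offset 23: 0x46 = 01000110 → 1-byte char (#8). Advance 1.
Byte at offset 24: 0xF0 = 11110000 → 4-byte char (#9). Advance 4.
Byte at offset 28: 0xE7 = 11100111 → 3-byte char (#10). Advance 3.
Byte at offset 31: 0xE4 = 11100100 → 3-byte char (#11). Advance 3.
Reached end at offset 34 after 11 code points.

11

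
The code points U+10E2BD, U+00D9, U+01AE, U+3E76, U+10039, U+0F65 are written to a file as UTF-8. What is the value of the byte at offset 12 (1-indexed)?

1-indexed offset 12 is 0-indexed offset 11.
U+10E2BD → 4-byte form F4 8E 8A BD at offsets 0–3.
U+00D9 → 2-byte form C3 99 at offsets 4–5.
U+01AE → 2-byte form C6 AE at offsets 6–7.
U+3E76 → 3-byte form E3 B9 B6 at offsets 8–10.
U+10039 → 4-byte form F0 90 80 B9 at offsets 11–14.
Offset 11 falls in char 5's range; it's byte 1 of F0 90 80 B9 = 0xF0.

0xF0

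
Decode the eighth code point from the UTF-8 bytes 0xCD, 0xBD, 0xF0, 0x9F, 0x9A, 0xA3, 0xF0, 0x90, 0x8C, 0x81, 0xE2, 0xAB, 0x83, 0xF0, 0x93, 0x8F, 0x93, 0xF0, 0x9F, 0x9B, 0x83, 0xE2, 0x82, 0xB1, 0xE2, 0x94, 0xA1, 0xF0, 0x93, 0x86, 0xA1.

U+2521

Offset 0: leading byte 0xCD = 11001101 → 2-byte char #1 = CD BD.
Offset 2: leading byte 0xF0 = 11110000 → 4-byte char #2 = F0 9F 9A A3.
Offset 6: leading byte 0xF0 = 11110000 → 4-byte char #3 = F0 90 8C 81.
Offset 10: leading byte 0xE2 = 11100010 → 3-byte char #4 = E2 AB 83.
Offset 13: leading byte 0xF0 = 11110000 → 4-byte char #5 = F0 93 8F 93.
Offset 17: leading byte 0xF0 = 11110000 → 4-byte char #6 = F0 9F 9B 83.
Offset 21: leading byte 0xE2 = 11100010 → 3-byte char #7 = E2 82 B1.
Offset 24: leading byte 0xE2 = 11100010 → 3-byte char #8 = E2 94 A1.
Leading byte 0xE2 = 11100010 matches 1110xxxx → 3-byte sequence.
Byte 1: 0xE2 = 11100010, payload 0010 (4 bits).
Byte 2: 0x94 = 10010100 (10xxxxxx ✓), payload 010100.
Byte 3: 0xA1 = 10100001 (10xxxxxx ✓), payload 100001.
Concatenate: 0010010100100001 = 0x2521 (16 bits → U+2521).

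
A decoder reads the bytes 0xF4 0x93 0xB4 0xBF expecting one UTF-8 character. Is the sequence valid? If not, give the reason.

invalid (encodes a value above U+10FFFF)

Leading byte 0xF4 = 11110100 → 4-byte form.
Payload = 0x113D3F, which exceeds U+10FFFF, the maximum Unicode code point. (Leading bytes F5–FF, or F4 followed by ≥ 0x90, are invalid.)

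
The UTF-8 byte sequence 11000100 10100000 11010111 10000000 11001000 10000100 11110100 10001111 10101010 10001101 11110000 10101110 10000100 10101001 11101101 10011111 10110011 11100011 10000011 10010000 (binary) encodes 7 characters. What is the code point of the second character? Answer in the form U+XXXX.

Offset 0: leading byte 0xC4 = 11000100 → 2-byte char #1 = C4 A0.
Offset 2: leading byte 0xD7 = 11010111 → 2-byte char #2 = D7 80.
Leading byte 0xD7 = 11010111 matches 110xxxxx → 2-byte sequence.
Byte 1: 0xD7 = 11010111, payload 10111 (5 bits).
Byte 2: 0x80 = 10000000 (10xxxxxx ✓), payload 000000.
Concatenate: 10111000000 = 0x5C0 (11 bits → U+05C0).

U+05C0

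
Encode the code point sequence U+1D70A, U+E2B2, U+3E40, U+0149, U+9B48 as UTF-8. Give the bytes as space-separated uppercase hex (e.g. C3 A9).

F0 9D 9C 8A EE 8A B2 E3 B9 80 C5 89 E9 AD 88

U+1D70A: 4-byte form → F0 9D 9C 8A.
U+E2B2: 3-byte form → EE 8A B2.
U+3E40: 3-byte form → E3 B9 80.
U+0149: 2-byte form → C5 89.
U+9B48: 3-byte form → E9 AD 88.
Concatenated (15 bytes): F0 9D 9C 8A EE 8A B2 E3 B9 80 C5 89 E9 AD 88.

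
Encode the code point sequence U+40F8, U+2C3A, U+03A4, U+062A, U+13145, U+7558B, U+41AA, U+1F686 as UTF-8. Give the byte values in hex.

E4 83 B8 E2 B0 BA CE A4 D8 AA F0 93 85 85 F1 B5 96 8B E4 86 AA F0 9F 9A 86

U+40F8: 3-byte form → E4 83 B8.
U+2C3A: 3-byte form → E2 B0 BA.
U+03A4: 2-byte form → CE A4.
U+062A: 2-byte form → D8 AA.
U+13145: 4-byte form → F0 93 85 85.
U+7558B: 4-byte form → F1 B5 96 8B.
U+41AA: 3-byte form → E4 86 AA.
U+1F686: 4-byte form → F0 9F 9A 86.
Concatenated (25 bytes): E4 83 B8 E2 B0 BA CE A4 D8 AA F0 93 85 85 F1 B5 96 8B E4 86 AA F0 9F 9A 86.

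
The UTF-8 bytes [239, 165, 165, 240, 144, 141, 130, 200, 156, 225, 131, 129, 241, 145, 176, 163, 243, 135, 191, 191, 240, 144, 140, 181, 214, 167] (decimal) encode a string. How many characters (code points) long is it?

Byte at offset 0: 0xEF = 11101111 → 3-byte char (#1). Advance 3.
Byte at offset 3: 0xF0 = 11110000 → 4-byte char (#2). Advance 4.
Byte at offset 7: 0xC8 = 11001000 → 2-byte char (#3). Advance 2.
Byte at offset 9: 0xE1 = 11100001 → 3-byte char (#4). Advance 3.
Byte at offset 12: 0xF1 = 11110001 → 4-byte char (#5). Advance 4.
Byte at offset 16: 0xF3 = 11110011 → 4-byte char (#6). Advance 4.
Byte at offset 20: 0xF0 = 11110000 → 4-byte char (#7). Advance 4.
Byte at offset 24: 0xD6 = 11010110 → 2-byte char (#8). Advance 2.
Reached end at offset 26 after 8 code points.

8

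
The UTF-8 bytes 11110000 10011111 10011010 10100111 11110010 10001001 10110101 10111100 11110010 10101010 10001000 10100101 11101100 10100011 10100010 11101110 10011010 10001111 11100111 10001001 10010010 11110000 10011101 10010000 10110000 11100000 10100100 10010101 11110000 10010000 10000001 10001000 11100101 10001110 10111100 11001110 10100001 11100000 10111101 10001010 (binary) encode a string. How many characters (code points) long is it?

12

Byte at offset 0: 0xF0 = 11110000 → 4-byte char (#1). Advance 4.
Byte at offset 4: 0xF2 = 11110010 → 4-byte char (#2). Advance 4.
Byte at offset 8: 0xF2 = 11110010 → 4-byte char (#3). Advance 4.
Byte at offset 12: 0xEC = 11101100 → 3-byte char (#4). Advance 3.
Byte at offset 15: 0xEE = 11101110 → 3-byte char (#5). Advance 3.
Byte at offset 18: 0xE7 = 11100111 → 3-byte char (#6). Advance 3.
Byte at offset 21: 0xF0 = 11110000 → 4-byte char (#7). Advance 4.
Byte at offset 25: 0xE0 = 11100000 → 3-byte char (#8). Advance 3.
Byte at offset 28: 0xF0 = 11110000 → 4-byte char (#9). Advance 4.
Byte at offset 32: 0xE5 = 11100101 → 3-byte char (#10). Advance 3.
Byte at offset 35: 0xCE = 11001110 → 2-byte char (#11). Advance 2.
Byte at offset 37: 0xE0 = 11100000 → 3-byte char (#12). Advance 3.
Reached end at offset 40 after 12 code points.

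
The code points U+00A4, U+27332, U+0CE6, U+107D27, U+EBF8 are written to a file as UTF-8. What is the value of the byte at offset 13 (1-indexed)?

1-indexed offset 13 is 0-indexed offset 12.
U+00A4 → 2-byte form C2 A4 at offsets 0–1.
U+27332 → 4-byte form F0 A7 8C B2 at offsets 2–5.
U+0CE6 → 3-byte form E0 B3 A6 at offsets 6–8.
U+107D27 → 4-byte form F4 87 B4 A7 at offsets 9–12.
Offset 12 falls in char 4's range; it's byte 4 of F4 87 B4 A7 = 0xA7.

0xA7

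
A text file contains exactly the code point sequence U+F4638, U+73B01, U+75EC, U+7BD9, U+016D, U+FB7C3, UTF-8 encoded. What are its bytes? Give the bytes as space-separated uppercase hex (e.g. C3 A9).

U+F4638: 4-byte form → F3 B4 98 B8.
U+73B01: 4-byte form → F1 B3 AC 81.
U+75EC: 3-byte form → E7 97 AC.
U+7BD9: 3-byte form → E7 AF 99.
U+016D: 2-byte form → C5 AD.
U+FB7C3: 4-byte form → F3 BB 9F 83.
Concatenated (20 bytes): F3 B4 98 B8 F1 B3 AC 81 E7 97 AC E7 AF 99 C5 AD F3 BB 9F 83.

F3 B4 98 B8 F1 B3 AC 81 E7 97 AC E7 AF 99 C5 AD F3 BB 9F 83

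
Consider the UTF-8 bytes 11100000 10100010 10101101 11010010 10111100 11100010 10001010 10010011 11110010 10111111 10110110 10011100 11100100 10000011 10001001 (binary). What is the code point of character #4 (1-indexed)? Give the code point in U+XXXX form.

Offset 0: leading byte 0xE0 = 11100000 → 3-byte char #1 = E0 A2 AD.
Offset 3: leading byte 0xD2 = 11010010 → 2-byte char #2 = D2 BC.
Offset 5: leading byte 0xE2 = 11100010 → 3-byte char #3 = E2 8A 93.
Offset 8: leading byte 0xF2 = 11110010 → 4-byte char #4 = F2 BF B6 9C.
Leading byte 0xF2 = 11110010 matches 11110xxx → 4-byte sequence.
Byte 1: 0xF2 = 11110010, payload 010 (3 bits).
Byte 2: 0xBF = 10111111 (10xxxxxx ✓), payload 111111.
Byte 3: 0xB6 = 10110110 (10xxxxxx ✓), payload 110110.
Byte 4: 0x9C = 10011100 (10xxxxxx ✓), payload 011100.
Concatenate: 010111111110110011100 = 0xBFD9C (21 bits → U+BFD9C).

U+BFD9C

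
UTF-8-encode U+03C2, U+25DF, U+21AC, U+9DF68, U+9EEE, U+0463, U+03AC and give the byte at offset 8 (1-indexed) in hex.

1-indexed offset 8 is 0-indexed offset 7.
U+03C2 → 2-byte form CF 82 at offsets 0–1.
U+25DF → 3-byte form E2 97 9F at offsets 2–4.
U+21AC → 3-byte form E2 86 AC at offsets 5–7.
Offset 7 falls in char 3's range; it's byte 3 of E2 86 AC = 0xAC.

0xAC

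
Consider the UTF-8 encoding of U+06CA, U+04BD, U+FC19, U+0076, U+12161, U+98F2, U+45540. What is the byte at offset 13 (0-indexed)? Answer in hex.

U+06CA → 2-byte form DB 8A at offsets 0–1.
U+04BD → 2-byte form D2 BD at offsets 2–3.
U+FC19 → 3-byte form EF B0 99 at offsets 4–6.
U+0076 → 1-byte form 76 at offsets 7–7.
U+12161 → 4-byte form F0 92 85 A1 at offsets 8–11.
U+98F2 → 3-byte form E9 A3 B2 at offsets 12–14.
Offset 13 falls in char 6's range; it's byte 2 of E9 A3 B2 = 0xA3.

0xA3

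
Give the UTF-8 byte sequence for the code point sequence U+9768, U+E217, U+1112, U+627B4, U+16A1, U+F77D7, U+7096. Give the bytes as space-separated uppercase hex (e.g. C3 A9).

U+9768: 3-byte form → E9 9D A8.
U+E217: 3-byte form → EE 88 97.
U+1112: 3-byte form → E1 84 92.
U+627B4: 4-byte form → F1 A2 9E B4.
U+16A1: 3-byte form → E1 9A A1.
U+F77D7: 4-byte form → F3 B7 9F 97.
U+7096: 3-byte form → E7 82 96.
Concatenated (23 bytes): E9 9D A8 EE 88 97 E1 84 92 F1 A2 9E B4 E1 9A A1 F3 B7 9F 97 E7 82 96.

E9 9D A8 EE 88 97 E1 84 92 F1 A2 9E B4 E1 9A A1 F3 B7 9F 97 E7 82 96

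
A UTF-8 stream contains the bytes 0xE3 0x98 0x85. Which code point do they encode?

Leading byte 0xE3 = 11100011 matches 1110xxxx → 3-byte sequence.
Byte 1: 0xE3 = 11100011, payload 0011 (4 bits).
Byte 2: 0x98 = 10011000 (10xxxxxx ✓), payload 011000.
Byte 3: 0x85 = 10000101 (10xxxxxx ✓), payload 000101.
Concatenate: 0011011000000101 = 0x3605 (16 bits → U+3605).

U+3605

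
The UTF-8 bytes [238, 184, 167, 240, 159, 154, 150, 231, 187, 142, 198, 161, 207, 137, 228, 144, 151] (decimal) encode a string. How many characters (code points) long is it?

Byte at offset 0: 0xEE = 11101110 → 3-byte char (#1). Advance 3.
Byte at offset 3: 0xF0 = 11110000 → 4-byte char (#2). Advance 4.
Byte at offset 7: 0xE7 = 11100111 → 3-byte char (#3). Advance 3.
Byte at offset 10: 0xC6 = 11000110 → 2-byte char (#4). Advance 2.
Byte at offset 12: 0xCF = 11001111 → 2-byte char (#5). Advance 2.
Byte at offset 14: 0xE4 = 11100100 → 3-byte char (#6). Advance 3.
Reached end at offset 17 after 6 code points.

6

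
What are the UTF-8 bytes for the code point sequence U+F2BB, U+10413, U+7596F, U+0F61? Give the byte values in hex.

U+F2BB: 3-byte form → EF 8A BB.
U+10413: 4-byte form → F0 90 90 93.
U+7596F: 4-byte form → F1 B5 A5 AF.
U+0F61: 3-byte form → E0 BD A1.
Concatenated (14 bytes): EF 8A BB F0 90 90 93 F1 B5 A5 AF E0 BD A1.

EF 8A BB F0 90 90 93 F1 B5 A5 AF E0 BD A1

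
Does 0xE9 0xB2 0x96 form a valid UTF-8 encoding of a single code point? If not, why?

valid

Leading byte 0xE9 = 11101001 → 3-byte form.
Continuation bytes 0xB2=10110010, 0x96=10010110 all match 10xxxxxx.
Decoded value 0x9C96 is ≥ 0x800 (shortest form) and not a surrogate.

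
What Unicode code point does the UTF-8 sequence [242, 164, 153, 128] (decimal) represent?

Leading byte 0xF2 = 11110010 matches 11110xxx → 4-byte sequence.
Byte 1: 0xF2 = 11110010, payload 010 (3 bits).
Byte 2: 0xA4 = 10100100 (10xxxxxx ✓), payload 100100.
Byte 3: 0x99 = 10011001 (10xxxxxx ✓), payload 011001.
Byte 4: 0x80 = 10000000 (10xxxxxx ✓), payload 000000.
Concatenate: 010100100011001000000 = 0xA4640 (21 bits → U+A4640).

U+A4640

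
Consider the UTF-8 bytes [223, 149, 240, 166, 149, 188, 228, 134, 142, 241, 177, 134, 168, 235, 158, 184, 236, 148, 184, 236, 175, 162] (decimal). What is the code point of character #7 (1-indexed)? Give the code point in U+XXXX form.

Offset 0: leading byte 0xDF = 11011111 → 2-byte char #1 = DF 95.
Offset 2: leading byte 0xF0 = 11110000 → 4-byte char #2 = F0 A6 95 BC.
Offset 6: leading byte 0xE4 = 11100100 → 3-byte char #3 = E4 86 8E.
Offset 9: leading byte 0xF1 = 11110001 → 4-byte char #4 = F1 B1 86 A8.
Offset 13: leading byte 0xEB = 11101011 → 3-byte char #5 = EB 9E B8.
Offset 16: leading byte 0xEC = 11101100 → 3-byte char #6 = EC 94 B8.
Offset 19: leading byte 0xEC = 11101100 → 3-byte char #7 = EC AF A2.
Leading byte 0xEC = 11101100 matches 1110xxxx → 3-byte sequence.
Byte 1: 0xEC = 11101100, payload 1100 (4 bits).
Byte 2: 0xAF = 10101111 (10xxxxxx ✓), payload 101111.
Byte 3: 0xA2 = 10100010 (10xxxxxx ✓), payload 100010.
Concatenate: 1100101111100010 = 0xCBE2 (16 bits → U+CBE2).

U+CBE2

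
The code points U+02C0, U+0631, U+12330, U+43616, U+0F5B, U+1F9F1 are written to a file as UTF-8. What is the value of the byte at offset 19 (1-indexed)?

0xB1

1-indexed offset 19 is 0-indexed offset 18.
U+02C0 → 2-byte form CB 80 at offsets 0–1.
U+0631 → 2-byte form D8 B1 at offsets 2–3.
U+12330 → 4-byte form F0 92 8C B0 at offsets 4–7.
U+43616 → 4-byte form F1 83 98 96 at offsets 8–11.
U+0F5B → 3-byte form E0 BD 9B at offsets 12–14.
U+1F9F1 → 4-byte form F0 9F A7 B1 at offsets 15–18.
Offset 18 falls in char 6's range; it's byte 4 of F0 9F A7 B1 = 0xB1.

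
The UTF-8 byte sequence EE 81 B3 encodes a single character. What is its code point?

U+E073

Leading byte 0xEE = 11101110 matches 1110xxxx → 3-byte sequence.
Byte 1: 0xEE = 11101110, payload 1110 (4 bits).
Byte 2: 0x81 = 10000001 (10xxxxxx ✓), payload 000001.
Byte 3: 0xB3 = 10110011 (10xxxxxx ✓), payload 110011.
Concatenate: 1110000001110011 = 0xE073 (16 bits → U+E073).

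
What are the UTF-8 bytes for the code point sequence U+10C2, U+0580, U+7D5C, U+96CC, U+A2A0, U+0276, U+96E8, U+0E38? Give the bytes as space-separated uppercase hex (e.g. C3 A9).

E1 83 82 D6 80 E7 B5 9C E9 9B 8C EA 8A A0 C9 B6 E9 9B A8 E0 B8 B8

U+10C2: 3-byte form → E1 83 82.
U+0580: 2-byte form → D6 80.
U+7D5C: 3-byte form → E7 B5 9C.
U+96CC: 3-byte form → E9 9B 8C.
U+A2A0: 3-byte form → EA 8A A0.
U+0276: 2-byte form → C9 B6.
U+96E8: 3-byte form → E9 9B A8.
U+0E38: 3-byte form → E0 B8 B8.
Concatenated (22 bytes): E1 83 82 D6 80 E7 B5 9C E9 9B 8C EA 8A A0 C9 B6 E9 9B A8 E0 B8 B8.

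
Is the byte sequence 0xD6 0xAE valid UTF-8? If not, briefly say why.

Leading byte 0xD6 = 11010110 → 2-byte form.
Continuation bytes 0xAE=10101110 all match 10xxxxxx.
Decoded value 0x5AE is ≥ 0x80 (shortest form) and not a surrogate.

valid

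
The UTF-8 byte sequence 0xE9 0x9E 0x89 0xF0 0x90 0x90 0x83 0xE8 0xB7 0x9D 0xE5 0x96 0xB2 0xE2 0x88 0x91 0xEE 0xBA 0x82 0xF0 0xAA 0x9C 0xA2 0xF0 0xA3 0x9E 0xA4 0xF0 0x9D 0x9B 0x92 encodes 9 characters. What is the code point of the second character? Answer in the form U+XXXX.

Offset 0: leading byte 0xE9 = 11101001 → 3-byte char #1 = E9 9E 89.
Offset 3: leading byte 0xF0 = 11110000 → 4-byte char #2 = F0 90 90 83.
Leading byte 0xF0 = 11110000 matches 11110xxx → 4-byte sequence.
Byte 1: 0xF0 = 11110000, payload 000 (3 bits).
Byte 2: 0x90 = 10010000 (10xxxxxx ✓), payload 010000.
Byte 3: 0x90 = 10010000 (10xxxxxx ✓), payload 010000.
Byte 4: 0x83 = 10000011 (10xxxxxx ✓), payload 000011.
Concatenate: 000010000010000000011 = 0x10403 (21 bits → U+10403).

U+10403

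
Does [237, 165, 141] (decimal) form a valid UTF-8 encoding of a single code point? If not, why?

invalid (encodes a surrogate (U+D800–U+DFFF))

Structurally a 3-byte sequence; payload = 0xD94D.
But 0xD94D is in U+D800–U+DFFF, the surrogate range. Surrogates are not Unicode scalar values and are forbidden in UTF-8.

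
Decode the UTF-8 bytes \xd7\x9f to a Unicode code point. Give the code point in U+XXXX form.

Leading byte 0xD7 = 11010111 matches 110xxxxx → 2-byte sequence.
Byte 1: 0xD7 = 11010111, payload 10111 (5 bits).
Byte 2: 0x9F = 10011111 (10xxxxxx ✓), payload 011111.
Concatenate: 10111011111 = 0x5DF (11 bits → U+05DF).

U+05DF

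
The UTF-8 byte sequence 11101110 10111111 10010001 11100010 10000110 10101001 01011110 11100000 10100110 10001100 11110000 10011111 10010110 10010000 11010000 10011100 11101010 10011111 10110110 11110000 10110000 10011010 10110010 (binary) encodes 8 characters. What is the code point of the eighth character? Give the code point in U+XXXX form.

U+306B2

Offset 0: leading byte 0xEE = 11101110 → 3-byte char #1 = EE BF 91.
Offset 3: leading byte 0xE2 = 11100010 → 3-byte char #2 = E2 86 A9.
Offset 6: leading byte 0x5E = 01011110 → 1-byte char #3 = 5E.
Offset 7: leading byte 0xE0 = 11100000 → 3-byte char #4 = E0 A6 8C.
Offset 10: leading byte 0xF0 = 11110000 → 4-byte char #5 = F0 9F 96 90.
Offset 14: leading byte 0xD0 = 11010000 → 2-byte char #6 = D0 9C.
Offset 16: leading byte 0xEA = 11101010 → 3-byte char #7 = EA 9F B6.
Offset 19: leading byte 0xF0 = 11110000 → 4-byte char #8 = F0 B0 9A B2.
Leading byte 0xF0 = 11110000 matches 11110xxx → 4-byte sequence.
Byte 1: 0xF0 = 11110000, payload 000 (3 bits).
Byte 2: 0xB0 = 10110000 (10xxxxxx ✓), payload 110000.
Byte 3: 0x9A = 10011010 (10xxxxxx ✓), payload 011010.
Byte 4: 0xB2 = 10110010 (10xxxxxx ✓), payload 110010.
Concatenate: 000110000011010110010 = 0x306B2 (21 bits → U+306B2).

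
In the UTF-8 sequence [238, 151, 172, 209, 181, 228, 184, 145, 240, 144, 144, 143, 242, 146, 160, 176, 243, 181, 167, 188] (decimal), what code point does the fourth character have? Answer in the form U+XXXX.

Offset 0: leading byte 0xEE = 11101110 → 3-byte char #1 = EE 97 AC.
Offset 3: leading byte 0xD1 = 11010001 → 2-byte char #2 = D1 B5.
Offset 5: leading byte 0xE4 = 11100100 → 3-byte char #3 = E4 B8 91.
Offset 8: leading byte 0xF0 = 11110000 → 4-byte char #4 = F0 90 90 8F.
Leading byte 0xF0 = 11110000 matches 11110xxx → 4-byte sequence.
Byte 1: 0xF0 = 11110000, payload 000 (3 bits).
Byte 2: 0x90 = 10010000 (10xxxxxx ✓), payload 010000.
Byte 3: 0x90 = 10010000 (10xxxxxx ✓), payload 010000.
Byte 4: 0x8F = 10001111 (10xxxxxx ✓), payload 001111.
Concatenate: 000010000010000001111 = 0x1040F (21 bits → U+1040F).

U+1040F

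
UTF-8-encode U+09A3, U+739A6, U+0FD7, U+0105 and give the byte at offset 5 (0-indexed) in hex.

0xA6

U+09A3 → 3-byte form E0 A6 A3 at offsets 0–2.
U+739A6 → 4-byte form F1 B3 A6 A6 at offsets 3–6.
Offset 5 falls in char 2's range; it's byte 3 of F1 B3 A6 A6 = 0xA6.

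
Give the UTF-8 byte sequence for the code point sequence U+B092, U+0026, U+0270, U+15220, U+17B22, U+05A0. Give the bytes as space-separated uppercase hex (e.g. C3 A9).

EB 82 92 26 C9 B0 F0 95 88 A0 F0 97 AC A2 D6 A0

U+B092: 3-byte form → EB 82 92.
U+0026: 1-byte form → 26.
U+0270: 2-byte form → C9 B0.
U+15220: 4-byte form → F0 95 88 A0.
U+17B22: 4-byte form → F0 97 AC A2.
U+05A0: 2-byte form → D6 A0.
Concatenated (16 bytes): EB 82 92 26 C9 B0 F0 95 88 A0 F0 97 AC A2 D6 A0.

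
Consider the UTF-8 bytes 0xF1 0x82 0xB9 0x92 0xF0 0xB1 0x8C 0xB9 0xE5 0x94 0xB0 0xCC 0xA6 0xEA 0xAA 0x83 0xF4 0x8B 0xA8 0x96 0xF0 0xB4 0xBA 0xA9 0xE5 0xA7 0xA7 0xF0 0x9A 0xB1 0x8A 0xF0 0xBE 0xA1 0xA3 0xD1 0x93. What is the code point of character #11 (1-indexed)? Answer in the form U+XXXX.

Offset 0: leading byte 0xF1 = 11110001 → 4-byte char #1 = F1 82 B9 92.
Offset 4: leading byte 0xF0 = 11110000 → 4-byte char #2 = F0 B1 8C B9.
Offset 8: leading byte 0xE5 = 11100101 → 3-byte char #3 = E5 94 B0.
Offset 11: leading byte 0xCC = 11001100 → 2-byte char #4 = CC A6.
Offset 13: leading byte 0xEA = 11101010 → 3-byte char #5 = EA AA 83.
Offset 16: leading byte 0xF4 = 11110100 → 4-byte char #6 = F4 8B A8 96.
Offset 20: leading byte 0xF0 = 11110000 → 4-byte char #7 = F0 B4 BA A9.
Offset 24: leading byte 0xE5 = 11100101 → 3-byte char #8 = E5 A7 A7.
Offset 27: leading byte 0xF0 = 11110000 → 4-byte char #9 = F0 9A B1 8A.
Offset 31: leading byte 0xF0 = 11110000 → 4-byte char #10 = F0 BE A1 A3.
Offset 35: leading byte 0xD1 = 11010001 → 2-byte char #11 = D1 93.
Leading byte 0xD1 = 11010001 matches 110xxxxx → 2-byte sequence.
Byte 1: 0xD1 = 11010001, payload 10001 (5 bits).
Byte 2: 0x93 = 10010011 (10xxxxxx ✓), payload 010011.
Concatenate: 10001010011 = 0x453 (11 bits → U+0453).

U+0453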